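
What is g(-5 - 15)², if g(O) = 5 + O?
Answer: 225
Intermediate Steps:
g(-5 - 15)² = (5 + (-5 - 15))² = (5 - 20)² = (-15)² = 225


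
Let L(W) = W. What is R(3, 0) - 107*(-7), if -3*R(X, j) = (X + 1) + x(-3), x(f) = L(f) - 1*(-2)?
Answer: 748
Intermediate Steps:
x(f) = 2 + f (x(f) = f - 1*(-2) = f + 2 = 2 + f)
R(X, j) = -X/3 (R(X, j) = -((X + 1) + (2 - 3))/3 = -((1 + X) - 1)/3 = -X/3)
R(3, 0) - 107*(-7) = -⅓*3 - 107*(-7) = -1 + 749 = 748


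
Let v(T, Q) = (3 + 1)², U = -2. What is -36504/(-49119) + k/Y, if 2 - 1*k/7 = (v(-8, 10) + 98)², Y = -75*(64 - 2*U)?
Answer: 775656067/41751150 ≈ 18.578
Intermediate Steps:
Y = -5100 (Y = -75*(64 - 2*(-2)) = -75*(64 + 4) = -75*68 = -5100)
v(T, Q) = 16 (v(T, Q) = 4² = 16)
k = -90958 (k = 14 - 7*(16 + 98)² = 14 - 7*114² = 14 - 7*12996 = 14 - 90972 = -90958)
-36504/(-49119) + k/Y = -36504/(-49119) - 90958/(-5100) = -36504*(-1/49119) - 90958*(-1/5100) = 12168/16373 + 45479/2550 = 775656067/41751150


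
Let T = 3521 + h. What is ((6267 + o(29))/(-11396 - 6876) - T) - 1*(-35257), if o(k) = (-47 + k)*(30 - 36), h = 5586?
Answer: 477806425/18272 ≈ 26150.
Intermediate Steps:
T = 9107 (T = 3521 + 5586 = 9107)
o(k) = 282 - 6*k (o(k) = (-47 + k)*(-6) = 282 - 6*k)
((6267 + o(29))/(-11396 - 6876) - T) - 1*(-35257) = ((6267 + (282 - 6*29))/(-11396 - 6876) - 1*9107) - 1*(-35257) = ((6267 + (282 - 174))/(-18272) - 9107) + 35257 = ((6267 + 108)*(-1/18272) - 9107) + 35257 = (6375*(-1/18272) - 9107) + 35257 = (-6375/18272 - 9107) + 35257 = -166409479/18272 + 35257 = 477806425/18272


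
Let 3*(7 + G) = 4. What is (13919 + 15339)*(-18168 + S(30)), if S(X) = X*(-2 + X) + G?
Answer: -1521445258/3 ≈ -5.0715e+8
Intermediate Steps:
G = -17/3 (G = -7 + (⅓)*4 = -7 + 4/3 = -17/3 ≈ -5.6667)
S(X) = -17/3 + X*(-2 + X) (S(X) = X*(-2 + X) - 17/3 = -17/3 + X*(-2 + X))
(13919 + 15339)*(-18168 + S(30)) = (13919 + 15339)*(-18168 + (-17/3 + 30² - 2*30)) = 29258*(-18168 + (-17/3 + 900 - 60)) = 29258*(-18168 + 2503/3) = 29258*(-52001/3) = -1521445258/3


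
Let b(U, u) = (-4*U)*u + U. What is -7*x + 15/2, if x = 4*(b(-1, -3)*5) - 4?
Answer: 3711/2 ≈ 1855.5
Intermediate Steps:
b(U, u) = U - 4*U*u (b(U, u) = -4*U*u + U = U - 4*U*u)
x = -264 (x = 4*(-(1 - 4*(-3))*5) - 4 = 4*(-(1 + 12)*5) - 4 = 4*(-1*13*5) - 4 = 4*(-13*5) - 4 = 4*(-65) - 4 = -260 - 4 = -264)
-7*x + 15/2 = -7*(-264) + 15/2 = 1848 + 15*(½) = 1848 + 15/2 = 3711/2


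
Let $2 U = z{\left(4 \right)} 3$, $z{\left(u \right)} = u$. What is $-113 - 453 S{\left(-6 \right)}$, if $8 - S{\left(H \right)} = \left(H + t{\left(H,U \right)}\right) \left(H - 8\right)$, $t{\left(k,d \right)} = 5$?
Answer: $2605$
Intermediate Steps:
$U = 6$ ($U = \frac{4 \cdot 3}{2} = \frac{1}{2} \cdot 12 = 6$)
$S{\left(H \right)} = 8 - \left(-8 + H\right) \left(5 + H\right)$ ($S{\left(H \right)} = 8 - \left(H + 5\right) \left(H - 8\right) = 8 - \left(5 + H\right) \left(-8 + H\right) = 8 - \left(-8 + H\right) \left(5 + H\right)$)
$-113 - 453 S{\left(-6 \right)} = -113 - 453 \left(48 - \left(-6\right)^{2} + 3 \left(-6\right)\right) = -113 - 453 \left(48 - 36 - 18\right) = -113 - -2718 = -113 + 2718 = 2605$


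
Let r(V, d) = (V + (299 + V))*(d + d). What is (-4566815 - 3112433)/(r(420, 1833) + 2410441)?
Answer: -7679248/6586015 ≈ -1.1660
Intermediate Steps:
r(V, d) = 2*d*(299 + 2*V) (r(V, d) = (299 + 2*V)*(2*d) = 2*d*(299 + 2*V))
(-4566815 - 3112433)/(r(420, 1833) + 2410441) = (-4566815 - 3112433)/(2*1833*(299 + 2*420) + 2410441) = -7679248/(2*1833*(299 + 840) + 2410441) = -7679248/(2*1833*1139 + 2410441) = -7679248/(4175574 + 2410441) = -7679248/6586015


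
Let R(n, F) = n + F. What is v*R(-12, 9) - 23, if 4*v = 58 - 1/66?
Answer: -5851/88 ≈ -66.489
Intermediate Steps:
v = 3827/264 (v = (58 - 1/66)/4 = (¼)*(3827/66) = 3827/264 ≈ 14.496)
R(n, F) = F + n
v*R(-12, 9) - 23 = 3827*(9 - 12)/264 - 23 = (3827/264)*(-3) - 23 = -3827/88 - 23 = -5851/88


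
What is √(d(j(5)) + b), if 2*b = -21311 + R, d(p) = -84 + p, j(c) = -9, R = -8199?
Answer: 16*I*√58 ≈ 121.85*I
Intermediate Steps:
b = -14755 (b = (-21311 - 8199)/2 = (½)*(-29510) = -14755)
√(d(j(5)) + b) = √((-84 - 9) - 14755) = √(-93 - 14755) = √(-14848) = 16*I*√58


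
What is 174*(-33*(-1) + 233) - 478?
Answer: 45806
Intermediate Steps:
174*(-33*(-1) + 233) - 478 = 174*(33 + 233) - 478 = 174*266 - 478 = 46284 - 478 = 45806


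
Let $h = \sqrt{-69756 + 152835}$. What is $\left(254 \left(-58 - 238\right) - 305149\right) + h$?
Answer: $-380333 + 3 \sqrt{9231} \approx -3.8005 \cdot 10^{5}$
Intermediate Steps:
$h = 3 \sqrt{9231}$ ($h = \sqrt{83079} = 3 \sqrt{9231} \approx 288.23$)
$\left(254 \left(-58 - 238\right) - 305149\right) + h = \left(254 \left(-58 - 238\right) - 305149\right) + 3 \sqrt{9231} = \left(254 \left(-296\right) - 305149\right) + 3 \sqrt{9231} = \left(-75184 - 305149\right) + 3 \sqrt{9231} = -380333 + 3 \sqrt{9231}$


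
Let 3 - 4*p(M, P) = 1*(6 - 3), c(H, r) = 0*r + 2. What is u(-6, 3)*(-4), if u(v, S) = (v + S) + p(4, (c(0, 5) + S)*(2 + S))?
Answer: 12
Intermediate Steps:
c(H, r) = 2 (c(H, r) = 0 + 2 = 2)
p(M, P) = 0 (p(M, P) = ¾ - (6 - 3)/4 = ¾ - 3/4 = ¾ - ¼*3 = ¾ - ¾ = 0)
u(v, S) = S + v (u(v, S) = (v + S) + 0 = (S + v) + 0 = S + v)
u(-6, 3)*(-4) = (3 - 6)*(-4) = -3*(-4) = 12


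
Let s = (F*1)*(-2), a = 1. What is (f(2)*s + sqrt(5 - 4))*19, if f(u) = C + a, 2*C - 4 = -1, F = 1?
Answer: -76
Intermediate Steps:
C = 3/2 (C = 2 + (1/2)*(-1) = 2 - 1/2 = 3/2 ≈ 1.5000)
s = -2 (s = (1*1)*(-2) = 1*(-2) = -2)
f(u) = 5/2 (f(u) = 3/2 + 1 = 5/2)
(f(2)*s + sqrt(5 - 4))*19 = ((5/2)*(-2) + sqrt(5 - 4))*19 = (-5 + sqrt(1))*19 = (-5 + 1)*19 = -4*19 = -76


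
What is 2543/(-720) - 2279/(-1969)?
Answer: -3366287/1417680 ≈ -2.3745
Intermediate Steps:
2543/(-720) - 2279/(-1969) = 2543*(-1/720) - 2279*(-1/1969) = -2543/720 + 2279/1969 = -3366287/1417680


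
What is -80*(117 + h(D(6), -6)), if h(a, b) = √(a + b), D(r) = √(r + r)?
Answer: -9360 - 80*I*√(6 - 2*√3) ≈ -9360.0 - 127.4*I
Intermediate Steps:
D(r) = √2*√r (D(r) = √(2*r) = √2*√r)
-80*(117 + h(D(6), -6)) = -80*(117 + √(√2*√6 - 6)) = -80*(117 + √(2*√3 - 6)) = -80*(117 + √(-6 + 2*√3)) = -9360 - 80*√(-6 + 2*√3)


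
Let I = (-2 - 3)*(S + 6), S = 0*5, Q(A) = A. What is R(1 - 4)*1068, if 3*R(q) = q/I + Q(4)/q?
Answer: -6586/15 ≈ -439.07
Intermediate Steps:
S = 0
I = -30 (I = (-2 - 3)*(0 + 6) = -5*6 = -30)
R(q) = -q/90 + 4/(3*q) (R(q) = (q/(-30) + 4/q)/3 = (q*(-1/30) + 4/q)/3 = (-q/30 + 4/q)/3 = (4/q - q/30)/3 = -q/90 + 4/(3*q))
R(1 - 4)*1068 = ((120 - (1 - 4)²)/(90*(1 - 4)))*1068 = ((1/90)*(120 - 1*(-3)²)/(-3))*1068 = ((1/90)*(-⅓)*(120 - 1*9))*1068 = ((1/90)*(-⅓)*(120 - 9))*1068 = ((1/90)*(-⅓)*111)*1068 = -37/90*1068 = -6586/15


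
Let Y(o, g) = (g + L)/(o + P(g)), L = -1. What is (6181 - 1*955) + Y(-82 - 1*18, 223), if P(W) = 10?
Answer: 78353/15 ≈ 5223.5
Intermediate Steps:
Y(o, g) = (-1 + g)/(10 + o) (Y(o, g) = (g - 1)/(o + 10) = (-1 + g)/(10 + o))
(6181 - 1*955) + Y(-82 - 1*18, 223) = (6181 - 1*955) + (-1 + 223)/(10 + (-82 - 1*18)) = (6181 - 955) + 222/(10 + (-82 - 18)) = 5226 + 222/(10 - 100) = 5226 + 222/(-90) = 5226 - 1/90*222 = 5226 - 37/15 = 78353/15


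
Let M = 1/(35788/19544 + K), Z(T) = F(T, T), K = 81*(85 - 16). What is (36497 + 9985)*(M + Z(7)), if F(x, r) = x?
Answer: 8888403919626/27316801 ≈ 3.2538e+5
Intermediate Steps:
K = 5589 (K = 81*69 = 5589)
Z(T) = T
M = 4886/27316801 (M = 1/(35788/19544 + 5589) = 1/(35788*(1/19544) + 5589) = 1/(8947/4886 + 5589) = 1/(27316801/4886) = 4886/27316801 ≈ 0.00017886)
(36497 + 9985)*(M + Z(7)) = (36497 + 9985)*(4886/27316801 + 7) = 46482*(191222493/27316801) = 8888403919626/27316801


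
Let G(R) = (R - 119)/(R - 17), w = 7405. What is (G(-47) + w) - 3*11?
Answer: 235987/32 ≈ 7374.6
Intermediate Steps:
G(R) = (-119 + R)/(-17 + R)
(G(-47) + w) - 3*11 = ((-119 - 47)/(-17 - 47) + 7405) - 3*11 = (-166/(-64) + 7405) - 33 = (-1/64*(-166) + 7405) - 33 = (83/32 + 7405) - 33 = 237043/32 - 33 = 235987/32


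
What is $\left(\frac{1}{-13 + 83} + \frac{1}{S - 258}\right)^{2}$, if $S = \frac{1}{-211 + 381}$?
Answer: $\frac{1021377681}{9425698216900} \approx 0.00010836$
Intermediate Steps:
$S = \frac{1}{170} \approx 0.0058824$
$\left(\frac{1}{-13 + 83} + \frac{1}{S - 258}\right)^{2} = \left(\frac{1}{-13 + 83} + \frac{1}{\frac{1}{170} - 258}\right)^{2} = \left(\frac{1}{70} + \frac{1}{- \frac{43859}{170}}\right)^{2} = \left(\frac{1}{70} - \frac{170}{43859}\right)^{2} = \left(\frac{31959}{3070130}\right)^{2} = \frac{1021377681}{9425698216900}$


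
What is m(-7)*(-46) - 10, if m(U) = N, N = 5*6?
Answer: -1390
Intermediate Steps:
N = 30
m(U) = 30
m(-7)*(-46) - 10 = 30*(-46) - 10 = -1380 - 10 = -1390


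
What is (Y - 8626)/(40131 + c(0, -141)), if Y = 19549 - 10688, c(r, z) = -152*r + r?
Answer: 235/40131 ≈ 0.0058558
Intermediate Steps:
c(r, z) = -151*r
Y = 8861
(Y - 8626)/(40131 + c(0, -141)) = (8861 - 8626)/(40131 - 151*0) = 235/(40131 + 0) = 235/40131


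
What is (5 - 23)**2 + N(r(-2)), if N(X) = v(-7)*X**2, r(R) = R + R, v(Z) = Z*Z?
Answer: 1108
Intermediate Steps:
v(Z) = Z**2
r(R) = 2*R
N(X) = 49*X**2 (N(X) = (-7)**2*X**2 = 49*X**2)
(5 - 23)**2 + N(r(-2)) = (5 - 23)**2 + 49*(2*(-2))**2 = (-18)**2 + 49*(-4)**2 = 324 + 49*16 = 324 + 784 = 1108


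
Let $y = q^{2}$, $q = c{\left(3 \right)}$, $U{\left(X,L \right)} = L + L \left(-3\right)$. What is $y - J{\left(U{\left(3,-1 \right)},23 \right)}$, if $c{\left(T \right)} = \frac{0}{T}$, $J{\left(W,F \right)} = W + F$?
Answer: $-25$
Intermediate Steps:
$U{\left(X,L \right)} = - 2 L$ ($U{\left(X,L \right)} = L - 3 L = - 2 L$)
$J{\left(W,F \right)} = F + W$
$c{\left(T \right)} = 0$
$q = 0$
$y = 0$ ($y = 0^{2} = 0$)
$y - J{\left(U{\left(3,-1 \right)},23 \right)} = 0 - \left(23 - -2\right) = 0 - \left(23 + 2\right) = 0 - 25 = -25$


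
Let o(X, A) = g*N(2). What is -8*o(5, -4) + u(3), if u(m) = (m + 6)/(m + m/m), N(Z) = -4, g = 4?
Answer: 521/4 ≈ 130.25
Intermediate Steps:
u(m) = (6 + m)/(1 + m) (u(m) = (6 + m)/(m + 1) = (6 + m)/(1 + m))
o(X, A) = -16 (o(X, A) = 4*(-4) = -16)
-8*o(5, -4) + u(3) = -8*(-16) + (6 + 3)/(1 + 3) = 128 + 9/4 = 521/4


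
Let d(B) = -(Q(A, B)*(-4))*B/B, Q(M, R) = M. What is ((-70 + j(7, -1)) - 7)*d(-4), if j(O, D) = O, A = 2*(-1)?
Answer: 560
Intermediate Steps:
A = -2
d(B) = -8 (d(B) = -(-2*(-4))*B/B = -8*B/B = -1*8 = -8)
((-70 + j(7, -1)) - 7)*d(-4) = ((-70 + 7) - 7)*(-8) = (-63 - 7)*(-8) = -70*(-8) = 560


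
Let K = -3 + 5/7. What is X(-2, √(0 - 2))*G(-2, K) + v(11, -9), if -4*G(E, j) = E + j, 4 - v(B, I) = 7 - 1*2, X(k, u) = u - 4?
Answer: -37/7 + 15*I*√2/14 ≈ -5.2857 + 1.5152*I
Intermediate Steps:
X(k, u) = -4 + u
v(B, I) = -1 (v(B, I) = 4 - (7 - 1*2) = 4 - (7 - 2) = 4 - 1*5 = 4 - 5 = -1)
K = -16/7 (K = -3 + 5*(⅐) = -3 + 5/7 = -16/7 ≈ -2.2857)
G(E, j) = -E/4 - j/4 (G(E, j) = -(E + j)/4 = -E/4 - j/4)
X(-2, √(0 - 2))*G(-2, K) + v(11, -9) = (-4 + √(0 - 2))*(-¼*(-2) - ¼*(-16/7)) - 1 = (-4 + √(-2))*(½ + 4/7) - 1 = (-4 + I*√2)*(15/14) - 1 = (-30/7 + 15*I*√2/14) - 1 = -37/7 + 15*I*√2/14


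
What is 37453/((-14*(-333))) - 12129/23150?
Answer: 202622888/26981325 ≈ 7.5097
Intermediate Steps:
37453/((-14*(-333))) - 12129/23150 = 37453/4662 - 12129*1/23150 = 37453*(1/4662) - 12129/23150 = 37453/4662 - 12129/23150 = 202622888/26981325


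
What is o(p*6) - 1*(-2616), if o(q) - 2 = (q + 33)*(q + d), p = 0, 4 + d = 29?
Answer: 3443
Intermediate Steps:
d = 25 (d = -4 + 29 = 25)
o(q) = 2 + (25 + q)*(33 + q) (o(q) = 2 + (q + 33)*(q + 25) = 2 + (33 + q)*(25 + q) = 2 + (25 + q)*(33 + q))
o(p*6) - 1*(-2616) = (827 + (0*6)² + 58*(0*6)) - 1*(-2616) = (827 + 0² + 58*0) + 2616 = (827 + 0 + 0) + 2616 = 827 + 2616 = 3443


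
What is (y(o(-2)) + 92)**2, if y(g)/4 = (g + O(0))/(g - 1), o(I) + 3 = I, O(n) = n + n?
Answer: 81796/9 ≈ 9088.4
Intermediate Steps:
O(n) = 2*n
o(I) = -3 + I
y(g) = 4*g/(-1 + g) (y(g) = 4*((g + 2*0)/(g - 1)) = 4*((g + 0)/(-1 + g)) = 4*(g/(-1 + g)) = 4*g/(-1 + g))
(y(o(-2)) + 92)**2 = (4*(-3 - 2)/(-1 + (-3 - 2)) + 92)**2 = (4*(-5)/(-1 - 5) + 92)**2 = (4*(-5)/(-6) + 92)**2 = (4*(-5)*(-1/6) + 92)**2 = (10/3 + 92)**2 = (286/3)**2 = 81796/9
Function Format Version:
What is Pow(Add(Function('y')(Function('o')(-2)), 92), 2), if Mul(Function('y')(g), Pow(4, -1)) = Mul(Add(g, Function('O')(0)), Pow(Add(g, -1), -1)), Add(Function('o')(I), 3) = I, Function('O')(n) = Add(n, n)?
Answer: Rational(81796, 9) ≈ 9088.4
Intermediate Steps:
Function('O')(n) = Mul(2, n)
Function('o')(I) = Add(-3, I)
Function('y')(g) = Mul(4, g, Pow(Add(-1, g), -1)) (Function('y')(g) = Mul(4, Mul(Add(g, Mul(2, 0)), Pow(Add(g, -1), -1))) = Mul(4, Mul(Add(g, 0), Pow(Add(-1, g), -1))) = Mul(4, Mul(g, Pow(Add(-1, g), -1))) = Mul(4, g, Pow(Add(-1, g), -1)))
Pow(Add(Function('y')(Function('o')(-2)), 92), 2) = Pow(Add(Mul(4, Add(-3, -2), Pow(Add(-1, Add(-3, -2)), -1)), 92), 2) = Pow(Add(Mul(4, -5, Pow(Add(-1, -5), -1)), 92), 2) = Pow(Add(Mul(4, -5, Pow(-6, -1)), 92), 2) = Pow(Add(Mul(4, -5, Rational(-1, 6)), 92), 2) = Pow(Add(Rational(10, 3), 92), 2) = Pow(Rational(286, 3), 2) = Rational(81796, 9)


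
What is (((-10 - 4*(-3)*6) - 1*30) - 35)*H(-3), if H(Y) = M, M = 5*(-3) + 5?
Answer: 30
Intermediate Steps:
M = -10 (M = -15 + 5 = -10)
H(Y) = -10
(((-10 - 4*(-3)*6) - 1*30) - 35)*H(-3) = (((-10 - 4*(-3)*6) - 1*30) - 35)*(-10) = (((-10 + 12*6) - 30) - 35)*(-10) = (((-10 + 72) - 30) - 35)*(-10) = ((62 - 30) - 35)*(-10) = (32 - 35)*(-10) = -3*(-10) = 30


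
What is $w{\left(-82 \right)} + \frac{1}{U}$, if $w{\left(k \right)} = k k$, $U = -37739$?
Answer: $\frac{253757035}{37739} \approx 6724.0$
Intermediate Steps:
$w{\left(k \right)} = k^{2}$
$w{\left(-82 \right)} + \frac{1}{U} = \left(-82\right)^{2} + \frac{1}{-37739} = 6724 - \frac{1}{37739} = \frac{253757035}{37739}$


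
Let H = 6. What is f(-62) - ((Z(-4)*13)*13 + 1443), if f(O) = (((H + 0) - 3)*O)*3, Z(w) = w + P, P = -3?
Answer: -818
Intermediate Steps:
Z(w) = -3 + w (Z(w) = w - 3 = -3 + w)
f(O) = 9*O (f(O) = (((6 + 0) - 3)*O)*3 = ((6 - 3)*O)*3 = (3*O)*3 = 9*O)
f(-62) - ((Z(-4)*13)*13 + 1443) = 9*(-62) - (((-3 - 4)*13)*13 + 1443) = -558 - (-7*13*13 + 1443) = -558 - (-91*13 + 1443) = -558 - (-1183 + 1443) = -558 - 1*260 = -558 - 260 = -818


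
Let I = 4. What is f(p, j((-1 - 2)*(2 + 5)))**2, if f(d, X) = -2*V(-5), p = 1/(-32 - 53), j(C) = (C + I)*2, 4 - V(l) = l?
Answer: 324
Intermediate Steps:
V(l) = 4 - l
j(C) = 8 + 2*C (j(C) = (C + 4)*2 = (4 + C)*2 = 8 + 2*C)
p = -1/85 (p = 1/(-85) = -1/85 ≈ -0.011765)
f(d, X) = -18 (f(d, X) = -2*(4 - 1*(-5)) = -2*(4 + 5) = -2*9 = -18)
f(p, j((-1 - 2)*(2 + 5)))**2 = (-18)**2 = 324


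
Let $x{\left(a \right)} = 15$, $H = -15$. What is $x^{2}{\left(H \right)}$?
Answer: $225$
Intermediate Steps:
$x^{2}{\left(H \right)} = 15^{2} = 225$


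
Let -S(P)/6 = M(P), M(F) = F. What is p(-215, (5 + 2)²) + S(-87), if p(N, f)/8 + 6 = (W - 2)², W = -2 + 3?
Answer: 482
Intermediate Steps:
W = 1
p(N, f) = -40 (p(N, f) = -48 + 8*(1 - 2)² = -48 + 8*(-1)² = -48 + 8*1 = -48 + 8 = -40)
S(P) = -6*P
p(-215, (5 + 2)²) + S(-87) = -40 - 6*(-87) = -40 + 522 = 482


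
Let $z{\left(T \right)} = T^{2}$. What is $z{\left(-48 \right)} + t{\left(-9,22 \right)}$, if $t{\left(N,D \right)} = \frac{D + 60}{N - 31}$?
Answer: $\frac{46039}{20} \approx 2301.9$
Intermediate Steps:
$t{\left(N,D \right)} = \frac{60 + D}{-31 + N}$
$z{\left(-48 \right)} + t{\left(-9,22 \right)} = \left(-48\right)^{2} + \frac{60 + 22}{-31 - 9} = 2304 + \frac{1}{-40} \cdot 82 = 2304 - \frac{41}{20} = \frac{46039}{20}$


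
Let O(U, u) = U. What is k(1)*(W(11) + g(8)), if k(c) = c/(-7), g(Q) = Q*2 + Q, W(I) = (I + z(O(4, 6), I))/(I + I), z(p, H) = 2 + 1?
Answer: -271/77 ≈ -3.5195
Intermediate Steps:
z(p, H) = 3
W(I) = (3 + I)/(2*I) (W(I) = (I + 3)/(I + I) = (3 + I)/((2*I)) = (3 + I)*(1/(2*I)) = (3 + I)/(2*I))
g(Q) = 3*Q (g(Q) = 2*Q + Q = 3*Q)
k(c) = -c/7 (k(c) = c*(-1/7) = -c/7)
k(1)*(W(11) + g(8)) = (-1/7*1)*((1/2)*(3 + 11)/11 + 3*8) = -((1/2)*(1/11)*14 + 24)/7 = -(7/11 + 24)/7 = -1/7*271/11 = -271/77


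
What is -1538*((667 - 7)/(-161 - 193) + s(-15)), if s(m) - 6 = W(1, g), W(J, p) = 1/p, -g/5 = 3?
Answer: -5538338/885 ≈ -6258.0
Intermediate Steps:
g = -15 (g = -5*3 = -15)
s(m) = 89/15 (s(m) = 6 + 1/(-15) = 6 - 1/15 = 89/15)
-1538*((667 - 7)/(-161 - 193) + s(-15)) = -1538*((667 - 7)/(-161 - 193) + 89/15) = -1538*(660/(-354) + 89/15) = -1538*(660*(-1/354) + 89/15) = -1538*(-110/59 + 89/15) = -1538*3601/885 = -5538338/885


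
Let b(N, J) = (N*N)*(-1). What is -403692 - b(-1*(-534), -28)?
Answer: -118536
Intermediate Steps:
b(N, J) = -N**2 (b(N, J) = N**2*(-1) = -N**2)
-403692 - b(-1*(-534), -28) = -403692 - (-1)*(-1*(-534))**2 = -403692 - (-1)*534**2 = -403692 - (-1)*285156 = -403692 - 1*(-285156) = -403692 + 285156 = -118536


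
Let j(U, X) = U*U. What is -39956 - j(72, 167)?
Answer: -45140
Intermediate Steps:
j(U, X) = U**2
-39956 - j(72, 167) = -39956 - 1*72**2 = -39956 - 1*5184 = -39956 - 5184 = -45140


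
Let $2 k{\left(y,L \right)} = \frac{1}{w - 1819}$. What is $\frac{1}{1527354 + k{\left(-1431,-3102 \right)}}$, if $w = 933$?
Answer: $\frac{1772}{2706471287} \approx 6.5473 \cdot 10^{-7}$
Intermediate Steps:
$k{\left(y,L \right)} = - \frac{1}{1772}$ ($k{\left(y,L \right)} = \frac{1}{2 \left(933 - 1819\right)} = \frac{1}{2 \left(-886\right)} = \frac{1}{2} \left(- \frac{1}{886}\right) = - \frac{1}{1772}$)
$\frac{1}{1527354 + k{\left(-1431,-3102 \right)}} = \frac{1}{1527354 - \frac{1}{1772}} = \frac{1}{\frac{2706471287}{1772}} = \frac{1772}{2706471287}$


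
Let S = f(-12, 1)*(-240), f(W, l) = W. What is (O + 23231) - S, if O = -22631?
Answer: -2280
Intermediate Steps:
S = 2880 (S = -12*(-240) = 2880)
(O + 23231) - S = (-22631 + 23231) - 1*2880 = 600 - 2880 = -2280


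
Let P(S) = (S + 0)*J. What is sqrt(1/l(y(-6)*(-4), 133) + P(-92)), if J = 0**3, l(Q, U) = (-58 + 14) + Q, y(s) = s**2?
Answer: I*sqrt(47)/94 ≈ 0.072932*I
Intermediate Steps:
l(Q, U) = -44 + Q
J = 0
P(S) = 0 (P(S) = (S + 0)*0 = S*0 = 0)
sqrt(1/l(y(-6)*(-4), 133) + P(-92)) = sqrt(1/(-44 + (-6)**2*(-4)) + 0) = sqrt(1/(-44 + 36*(-4)) + 0) = sqrt(1/(-44 - 144) + 0) = sqrt(1/(-188) + 0) = sqrt(-1/188 + 0) = sqrt(-1/188) = I*sqrt(47)/94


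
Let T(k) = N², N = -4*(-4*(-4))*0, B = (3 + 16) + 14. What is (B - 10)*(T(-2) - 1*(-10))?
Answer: 230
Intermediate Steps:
B = 33 (B = 19 + 14 = 33)
N = 0 (N = -64*0 = -4*0 = 0)
T(k) = 0 (T(k) = 0² = 0)
(B - 10)*(T(-2) - 1*(-10)) = (33 - 10)*(0 - 1*(-10)) = 23*(0 + 10) = 23*10 = 230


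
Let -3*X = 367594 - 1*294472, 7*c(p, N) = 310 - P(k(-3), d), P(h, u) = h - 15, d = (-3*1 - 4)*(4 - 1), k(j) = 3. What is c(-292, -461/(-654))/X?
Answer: -23/12187 ≈ -0.0018873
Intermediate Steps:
d = -21 (d = (-3 - 4)*3 = -7*3 = -21)
P(h, u) = -15 + h
c(p, N) = 46 (c(p, N) = (310 - (-15 + 3))/7 = (310 - 1*(-12))/7 = (310 + 12)/7 = (1/7)*322 = 46)
X = -24374 (X = -(367594 - 1*294472)/3 = -(367594 - 294472)/3 = -1/3*73122 = -24374)
c(-292, -461/(-654))/X = 46/(-24374) = 46*(-1/24374) = -23/12187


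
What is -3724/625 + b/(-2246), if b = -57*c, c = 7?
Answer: -8114729/1403750 ≈ -5.7808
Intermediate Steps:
b = -399 (b = -57*7 = -399)
-3724/625 + b/(-2246) = -3724/625 - 399/(-2246) = -3724*1/625 - 399*(-1/2246) = -3724/625 + 399/2246 = -8114729/1403750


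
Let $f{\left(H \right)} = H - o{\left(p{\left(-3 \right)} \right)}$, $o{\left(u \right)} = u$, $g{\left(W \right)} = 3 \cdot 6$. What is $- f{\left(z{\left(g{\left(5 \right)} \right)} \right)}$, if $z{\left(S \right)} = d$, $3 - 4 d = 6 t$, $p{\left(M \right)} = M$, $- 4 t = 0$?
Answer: $- \frac{15}{4} \approx -3.75$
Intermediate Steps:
$t = 0$ ($t = \left(- \frac{1}{4}\right) 0 = 0$)
$g{\left(W \right)} = 18$
$d = \frac{3}{4}$ ($d = \frac{3}{4} - \frac{6 \cdot 0}{4} = \frac{3}{4} - 0 = \frac{3}{4} + 0 = \frac{3}{4} \approx 0.75$)
$z{\left(S \right)} = \frac{3}{4}$
$f{\left(H \right)} = 3 + H$ ($f{\left(H \right)} = H - -3 = H + 3 = 3 + H$)
$- f{\left(z{\left(g{\left(5 \right)} \right)} \right)} = - (3 + \frac{3}{4}) = \left(-1\right) \frac{15}{4} = - \frac{15}{4}$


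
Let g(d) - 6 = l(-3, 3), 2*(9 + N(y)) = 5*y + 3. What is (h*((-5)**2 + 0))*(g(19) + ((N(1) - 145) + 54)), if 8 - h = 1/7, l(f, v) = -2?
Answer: -126500/7 ≈ -18071.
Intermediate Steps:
N(y) = -15/2 + 5*y/2 (N(y) = -9 + (5*y + 3)/2 = -9 + (3 + 5*y)/2 = -9 + (3/2 + 5*y/2) = -15/2 + 5*y/2)
h = 55/7 (h = 8 - 1/7 = 55/7 ≈ 7.8571)
g(d) = 4 (g(d) = 6 - 2 = 4)
(h*((-5)**2 + 0))*(g(19) + ((N(1) - 145) + 54)) = (55*((-5)**2 + 0)/7)*(4 + (((-15/2 + (5/2)*1) - 145) + 54)) = (55*(25 + 0)/7)*(4 + (((-15/2 + 5/2) - 145) + 54)) = ((55/7)*25)*(4 + ((-5 - 145) + 54)) = 1375*(4 + (-150 + 54))/7 = 1375*(4 - 96)/7 = (1375/7)*(-92) = -126500/7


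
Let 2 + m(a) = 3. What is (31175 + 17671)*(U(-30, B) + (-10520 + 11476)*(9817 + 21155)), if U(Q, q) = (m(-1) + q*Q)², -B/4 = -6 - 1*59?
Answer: 4417321237518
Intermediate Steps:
m(a) = 1 (m(a) = -2 + 3 = 1)
B = 260 (B = -4*(-6 - 1*59) = -4*(-6 - 59) = -4*(-65) = 260)
U(Q, q) = (1 + Q*q)² (U(Q, q) = (1 + q*Q)² = (1 + Q*q)²)
(31175 + 17671)*(U(-30, B) + (-10520 + 11476)*(9817 + 21155)) = (31175 + 17671)*((1 - 30*260)² + (-10520 + 11476)*(9817 + 21155)) = 48846*((1 - 7800)² + 956*30972) = 48846*((-7799)² + 29609232) = 48846*(60824401 + 29609232) = 48846*90433633 = 4417321237518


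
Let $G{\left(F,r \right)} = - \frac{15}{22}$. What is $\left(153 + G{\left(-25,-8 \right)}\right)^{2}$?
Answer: $\frac{11229201}{484} \approx 23201.0$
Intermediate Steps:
$G{\left(F,r \right)} = - \frac{15}{22}$ ($G{\left(F,r \right)} = \left(-15\right) \frac{1}{22} = - \frac{15}{22}$)
$\left(153 + G{\left(-25,-8 \right)}\right)^{2} = \left(153 - \frac{15}{22}\right)^{2} = \left(\frac{3351}{22}\right)^{2} = \frac{11229201}{484}$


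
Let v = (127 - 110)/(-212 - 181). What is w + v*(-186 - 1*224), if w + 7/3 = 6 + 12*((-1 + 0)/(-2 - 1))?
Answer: 9983/393 ≈ 25.402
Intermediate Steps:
v = -17/393 (v = 17/(-393) = 17*(-1/393) = -17/393 ≈ -0.043257)
w = 23/3 (w = -7/3 + (6 + 12*((-1 + 0)/(-2 - 1))) = -7/3 + (6 + 12*(-1/(-3))) = -7/3 + (6 + 12*(-1*(-⅓))) = -7/3 + (6 + 12*(⅓)) = -7/3 + (6 + 4) = -7/3 + 10 = 23/3 ≈ 7.6667)
w + v*(-186 - 1*224) = 23/3 - 17*(-186 - 1*224)/393 = 23/3 - 17*(-186 - 224)/393 = 23/3 - 17/393*(-410) = 23/3 + 6970/393 = 9983/393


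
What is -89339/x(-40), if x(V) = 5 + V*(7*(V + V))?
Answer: -89339/22405 ≈ -3.9875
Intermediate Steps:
x(V) = 5 + 14*V**2 (x(V) = 5 + V*(7*(2*V)) = 5 + V*(14*V) = 5 + 14*V**2)
-89339/x(-40) = -89339/(5 + 14*(-40)**2) = -89339/(5 + 14*1600) = -89339/(5 + 22400) = -89339/22405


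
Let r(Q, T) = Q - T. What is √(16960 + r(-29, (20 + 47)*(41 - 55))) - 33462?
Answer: -33462 + √17869 ≈ -33328.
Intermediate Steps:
√(16960 + r(-29, (20 + 47)*(41 - 55))) - 33462 = √(16960 + (-29 - (20 + 47)*(41 - 55))) - 33462 = √(16960 + (-29 - 67*(-14))) - 33462 = √(16960 + (-29 - 1*(-938))) - 33462 = √(16960 + (-29 + 938)) - 33462 = √(16960 + 909) - 33462 = √17869 - 33462 = -33462 + √17869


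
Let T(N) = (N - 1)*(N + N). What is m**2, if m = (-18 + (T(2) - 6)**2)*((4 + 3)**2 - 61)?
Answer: 28224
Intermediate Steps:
T(N) = 2*N*(-1 + N) (T(N) = (-1 + N)*(2*N) = 2*N*(-1 + N))
m = 168 (m = (-18 + (2*2*(-1 + 2) - 6)**2)*((4 + 3)**2 - 61) = (-18 + (2*2*1 - 6)**2)*(7**2 - 61) = (-18 + (4 - 6)**2)*(49 - 61) = (-18 + (-2)**2)*(-12) = (-18 + 4)*(-12) = -14*(-12) = 168)
m**2 = 168**2 = 28224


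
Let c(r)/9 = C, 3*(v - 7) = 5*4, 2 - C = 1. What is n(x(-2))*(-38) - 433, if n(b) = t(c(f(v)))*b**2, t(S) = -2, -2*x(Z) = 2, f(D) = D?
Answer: -357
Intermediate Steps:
C = 1 (C = 2 - 1*1 = 2 - 1 = 1)
v = 41/3 (v = 7 + (5*4)/3 = 7 + (1/3)*20 = 7 + 20/3 = 41/3 ≈ 13.667)
x(Z) = -1 (x(Z) = -1/2*2 = -1)
c(r) = 9 (c(r) = 9*1 = 9)
n(b) = -2*b**2
n(x(-2))*(-38) - 433 = -2*(-1)**2*(-38) - 433 = -2*1*(-38) - 433 = -2*(-38) - 433 = 76 - 433 = -357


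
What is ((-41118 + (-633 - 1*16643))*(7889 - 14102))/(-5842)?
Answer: -181400961/2921 ≈ -62102.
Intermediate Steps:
((-41118 + (-633 - 1*16643))*(7889 - 14102))/(-5842) = ((-41118 + (-633 - 16643))*(-6213))*(-1/5842) = ((-41118 - 17276)*(-6213))*(-1/5842) = -58394*(-6213)*(-1/5842) = 362801922*(-1/5842) = -181400961/2921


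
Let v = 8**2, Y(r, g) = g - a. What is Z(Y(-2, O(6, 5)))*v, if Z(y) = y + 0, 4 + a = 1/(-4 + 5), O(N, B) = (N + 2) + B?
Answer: 1024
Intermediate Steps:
O(N, B) = 2 + B + N (O(N, B) = (2 + N) + B = 2 + B + N)
a = -3 (a = -4 + 1/(-4 + 5) = -4 + 1/1 = -4 + 1 = -3)
Y(r, g) = 3 + g (Y(r, g) = g - 1*(-3) = g + 3 = 3 + g)
v = 64
Z(y) = y
Z(Y(-2, O(6, 5)))*v = (3 + (2 + 5 + 6))*64 = (3 + 13)*64 = 16*64 = 1024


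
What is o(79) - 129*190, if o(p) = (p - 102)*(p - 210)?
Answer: -21497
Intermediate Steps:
o(p) = (-210 + p)*(-102 + p) (o(p) = (-102 + p)*(-210 + p) = (-210 + p)*(-102 + p))
o(79) - 129*190 = (21420 + 79² - 312*79) - 129*190 = (21420 + 6241 - 24648) - 1*24510 = 3013 - 24510 = -21497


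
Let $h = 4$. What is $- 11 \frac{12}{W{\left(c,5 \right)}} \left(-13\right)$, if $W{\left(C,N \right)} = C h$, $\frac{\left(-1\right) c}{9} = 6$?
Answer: $- \frac{143}{18} \approx -7.9444$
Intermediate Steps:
$c = -54$ ($c = \left(-9\right) 6 = -54$)
$W{\left(C,N \right)} = 4 C$ ($W{\left(C,N \right)} = C 4 = 4 C$)
$- 11 \frac{12}{W{\left(c,5 \right)}} \left(-13\right) = - 11 \frac{12}{4 \left(-54\right)} \left(-13\right) = - 11 \frac{12}{-216} \left(-13\right) = - 11 \cdot 12 \left(- \frac{1}{216}\right) \left(-13\right) = \left(-11\right) \left(- \frac{1}{18}\right) \left(-13\right) = \frac{11}{18} \left(-13\right) = - \frac{143}{18}$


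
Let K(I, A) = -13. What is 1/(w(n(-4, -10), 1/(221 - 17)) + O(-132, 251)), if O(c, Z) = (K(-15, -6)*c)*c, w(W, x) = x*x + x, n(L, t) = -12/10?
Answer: -41616/9426523187 ≈ -4.4148e-6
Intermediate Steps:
n(L, t) = -6/5 (n(L, t) = -12*⅒ = -6/5)
w(W, x) = x + x² (w(W, x) = x² + x = x + x²)
O(c, Z) = -13*c² (O(c, Z) = (-13*c)*c = -13*c²)
1/(w(n(-4, -10), 1/(221 - 17)) + O(-132, 251)) = 1/((1 + 1/(221 - 17))/(221 - 17) - 13*(-132)²) = 1/((1 + 1/204)/204 - 13*17424) = 1/((1 + 1/204)/204 - 226512) = 1/((1/204)*(205/204) - 226512) = 1/(205/41616 - 226512) = 1/(-9426523187/41616) = -41616/9426523187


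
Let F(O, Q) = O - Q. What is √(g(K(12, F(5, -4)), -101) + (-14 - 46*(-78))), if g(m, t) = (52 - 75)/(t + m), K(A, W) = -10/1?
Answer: √44037807/111 ≈ 59.785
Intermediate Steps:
K(A, W) = -10 (K(A, W) = -10*1 = -10)
g(m, t) = -23/(m + t)
√(g(K(12, F(5, -4)), -101) + (-14 - 46*(-78))) = √(-23/(-10 - 101) + (-14 - 46*(-78))) = √(-23/(-111) + (-14 + 3588)) = √(-23*(-1/111) + 3574) = √(23/111 + 3574) = √(396737/111) = √44037807/111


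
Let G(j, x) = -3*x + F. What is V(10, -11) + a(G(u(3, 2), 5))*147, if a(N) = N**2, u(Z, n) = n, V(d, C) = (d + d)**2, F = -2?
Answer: 42883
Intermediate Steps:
V(d, C) = 4*d**2 (V(d, C) = (2*d)**2 = 4*d**2)
G(j, x) = -2 - 3*x (G(j, x) = -3*x - 2 = -2 - 3*x)
V(10, -11) + a(G(u(3, 2), 5))*147 = 4*10**2 + (-2 - 3*5)**2*147 = 4*100 + (-2 - 15)**2*147 = 400 + (-17)**2*147 = 400 + 289*147 = 400 + 42483 = 42883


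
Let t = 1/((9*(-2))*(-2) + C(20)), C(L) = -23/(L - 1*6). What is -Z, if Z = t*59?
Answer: -826/481 ≈ -1.7173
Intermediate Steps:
C(L) = -23/(-6 + L) (C(L) = -23/(L - 6) = -23/(-6 + L))
t = 14/481 (t = 1/((9*(-2))*(-2) - 23/(-6 + 20)) = 1/(-18*(-2) - 23/14) = 1/(36 - 23*1/14) = 1/(36 - 23/14) = 1/(481/14) = 14/481 ≈ 0.029106)
Z = 826/481 (Z = (14/481)*59 = 826/481 ≈ 1.7173)
-Z = -1*826/481 = -826/481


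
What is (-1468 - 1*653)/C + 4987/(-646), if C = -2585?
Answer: -11521229/1669910 ≈ -6.8993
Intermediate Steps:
(-1468 - 1*653)/C + 4987/(-646) = (-1468 - 1*653)/(-2585) + 4987/(-646) = (-1468 - 653)*(-1/2585) + 4987*(-1/646) = -2121*(-1/2585) - 4987/646 = 2121/2585 - 4987/646 = -11521229/1669910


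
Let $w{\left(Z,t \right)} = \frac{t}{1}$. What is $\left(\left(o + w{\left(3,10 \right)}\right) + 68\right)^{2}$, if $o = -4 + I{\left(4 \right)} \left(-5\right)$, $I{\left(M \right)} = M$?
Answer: $2916$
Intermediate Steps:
$w{\left(Z,t \right)} = t$ ($w{\left(Z,t \right)} = t 1 = t$)
$o = -24$ ($o = -4 + 4 \left(-5\right) = -4 - 20 = -24$)
$\left(\left(o + w{\left(3,10 \right)}\right) + 68\right)^{2} = \left(\left(-24 + 10\right) + 68\right)^{2} = \left(-14 + 68\right)^{2} = 54^{2} = 2916$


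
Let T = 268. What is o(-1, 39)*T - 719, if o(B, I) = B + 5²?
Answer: 5713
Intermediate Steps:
o(B, I) = 25 + B (o(B, I) = B + 25 = 25 + B)
o(-1, 39)*T - 719 = (25 - 1)*268 - 719 = 24*268 - 719 = 6432 - 719 = 5713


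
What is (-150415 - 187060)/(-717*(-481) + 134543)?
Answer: -67495/95884 ≈ -0.70392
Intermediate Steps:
(-150415 - 187060)/(-717*(-481) + 134543) = -337475/(344877 + 134543) = -337475/479420 = -337475*1/479420 = -67495/95884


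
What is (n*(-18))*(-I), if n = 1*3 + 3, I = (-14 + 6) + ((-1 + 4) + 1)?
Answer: -432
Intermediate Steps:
I = -4 (I = -8 + (3 + 1) = -8 + 4 = -4)
n = 6 (n = 3 + 3 = 6)
(n*(-18))*(-I) = (6*(-18))*(-1*(-4)) = -108*4 = -432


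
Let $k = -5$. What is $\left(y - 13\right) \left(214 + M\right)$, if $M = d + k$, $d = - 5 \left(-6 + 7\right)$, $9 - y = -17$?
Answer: $2652$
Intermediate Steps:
$y = 26$ ($y = 9 - -17 = 9 + 17 = 26$)
$d = -5$ ($d = \left(-5\right) 1 = -5$)
$M = -10$ ($M = -5 - 5 = -10$)
$\left(y - 13\right) \left(214 + M\right) = \left(26 - 13\right) \left(214 - 10\right) = 13 \cdot 204 = 2652$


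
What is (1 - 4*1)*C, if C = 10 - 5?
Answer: -15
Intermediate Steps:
C = 5
(1 - 4*1)*C = (1 - 4*1)*5 = (1 - 4)*5 = -3*5 = -15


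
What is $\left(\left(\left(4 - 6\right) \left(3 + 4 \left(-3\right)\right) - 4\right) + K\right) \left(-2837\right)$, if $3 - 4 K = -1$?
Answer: $-42555$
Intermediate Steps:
$K = 1$ ($K = \frac{3}{4} - - \frac{1}{4} = \frac{3}{4} + \frac{1}{4} = 1$)
$\left(\left(\left(4 - 6\right) \left(3 + 4 \left(-3\right)\right) - 4\right) + K\right) \left(-2837\right) = \left(\left(\left(4 - 6\right) \left(3 + 4 \left(-3\right)\right) - 4\right) + 1\right) \left(-2837\right) = \left(\left(\left(4 - 6\right) \left(3 - 12\right) - 4\right) + 1\right) \left(-2837\right) = \left(\left(\left(4 - 6\right) \left(-9\right) - 4\right) + 1\right) \left(-2837\right) = \left(\left(\left(-2\right) \left(-9\right) - 4\right) + 1\right) \left(-2837\right) = \left(\left(18 - 4\right) + 1\right) \left(-2837\right) = \left(14 + 1\right) \left(-2837\right) = 15 \left(-2837\right) = -42555$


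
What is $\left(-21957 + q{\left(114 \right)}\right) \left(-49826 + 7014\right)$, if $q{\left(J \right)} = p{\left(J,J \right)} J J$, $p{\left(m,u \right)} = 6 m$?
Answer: $-379627147284$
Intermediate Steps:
$q{\left(J \right)} = 6 J^{3}$ ($q{\left(J \right)} = 6 J J J = 6 J^{2} J = 6 J^{3}$)
$\left(-21957 + q{\left(114 \right)}\right) \left(-49826 + 7014\right) = \left(-21957 + 6 \cdot 114^{3}\right) \left(-49826 + 7014\right) = \left(-21957 + 6 \cdot 1481544\right) \left(-42812\right) = \left(-21957 + 8889264\right) \left(-42812\right) = 8867307 \left(-42812\right) = -379627147284$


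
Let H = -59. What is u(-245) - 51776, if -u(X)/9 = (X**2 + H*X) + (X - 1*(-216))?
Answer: -721835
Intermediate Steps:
u(X) = -1944 - 9*X**2 + 522*X (u(X) = -9*((X**2 - 59*X) + (X - 1*(-216))) = -9*((X**2 - 59*X) + (X + 216)) = -9*((X**2 - 59*X) + (216 + X)) = -9*(216 + X**2 - 58*X) = -1944 - 9*X**2 + 522*X)
u(-245) - 51776 = (-1944 - 9*(-245)**2 + 522*(-245)) - 51776 = (-1944 - 9*60025 - 127890) - 51776 = (-1944 - 540225 - 127890) - 51776 = -670059 - 51776 = -721835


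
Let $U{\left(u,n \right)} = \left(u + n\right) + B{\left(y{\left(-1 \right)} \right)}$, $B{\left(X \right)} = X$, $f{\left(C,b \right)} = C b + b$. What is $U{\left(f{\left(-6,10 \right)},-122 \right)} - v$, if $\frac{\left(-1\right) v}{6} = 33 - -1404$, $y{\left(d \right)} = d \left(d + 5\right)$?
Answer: $8446$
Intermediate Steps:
$y{\left(d \right)} = d \left(5 + d\right)$
$f{\left(C,b \right)} = b + C b$
$v = -8622$ ($v = - 6 \left(33 - -1404\right) = - 6 \left(33 + 1404\right) = \left(-6\right) 1437 = -8622$)
$U{\left(u,n \right)} = -4 + n + u$ ($U{\left(u,n \right)} = \left(u + n\right) - \left(5 - 1\right) = \left(n + u\right) - 4 = -4 + n + u$)
$U{\left(f{\left(-6,10 \right)},-122 \right)} - v = \left(-4 - 122 + 10 \left(1 - 6\right)\right) - -8622 = \left(-4 - 122 + 10 \left(-5\right)\right) + 8622 = \left(-4 - 122 - 50\right) + 8622 = -176 + 8622 = 8446$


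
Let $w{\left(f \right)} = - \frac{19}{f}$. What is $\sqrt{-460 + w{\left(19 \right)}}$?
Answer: $i \sqrt{461} \approx 21.471 i$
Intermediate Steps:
$\sqrt{-460 + w{\left(19 \right)}} = \sqrt{-460 - \frac{19}{19}} = \sqrt{-460 - 1} = \sqrt{-461} = i \sqrt{461}$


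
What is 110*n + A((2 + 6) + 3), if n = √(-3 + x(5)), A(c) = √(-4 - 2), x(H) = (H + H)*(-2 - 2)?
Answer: I*(√6 + 110*√43) ≈ 723.77*I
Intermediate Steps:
x(H) = -8*H (x(H) = (2*H)*(-4) = -8*H)
A(c) = I*√6 (A(c) = √(-6) = I*√6)
n = I*√43 (n = √(-3 - 8*5) = √(-3 - 40) = √(-43) = I*√43 ≈ 6.5574*I)
110*n + A((2 + 6) + 3) = 110*(I*√43) + I*√6 = 110*I*√43 + I*√6 = I*√6 + 110*I*√43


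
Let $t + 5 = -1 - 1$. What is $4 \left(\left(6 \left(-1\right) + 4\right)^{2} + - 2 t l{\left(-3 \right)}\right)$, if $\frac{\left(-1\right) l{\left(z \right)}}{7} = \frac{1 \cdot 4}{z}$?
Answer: $\frac{1616}{3} \approx 538.67$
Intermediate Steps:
$l{\left(z \right)} = - \frac{28}{z}$ ($l{\left(z \right)} = - 7 \frac{1 \cdot 4}{z} = - 7 \frac{4}{z} = - \frac{28}{z}$)
$t = -7$ ($t = -5 - 2 = -7$)
$4 \left(\left(6 \left(-1\right) + 4\right)^{2} + - 2 t l{\left(-3 \right)}\right) = 4 \left(\left(6 \left(-1\right) + 4\right)^{2} + \left(-2\right) \left(-7\right) \left(- \frac{28}{-3}\right)\right) = 4 \left(\left(-6 + 4\right)^{2} + 14 \left(\left(-28\right) \left(- \frac{1}{3}\right)\right)\right) = 4 \left(\left(-2\right)^{2} + 14 \cdot \frac{28}{3}\right) = 4 \left(4 + \frac{392}{3}\right) = 4 \cdot \frac{404}{3} = \frac{1616}{3}$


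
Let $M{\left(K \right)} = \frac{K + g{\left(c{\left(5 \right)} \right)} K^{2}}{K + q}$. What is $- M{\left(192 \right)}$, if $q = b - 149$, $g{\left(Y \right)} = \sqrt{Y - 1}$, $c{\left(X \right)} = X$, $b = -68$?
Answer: $\frac{14784}{5} \approx 2956.8$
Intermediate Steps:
$g{\left(Y \right)} = \sqrt{-1 + Y}$
$q = -217$ ($q = -68 - 149 = -217$)
$M{\left(K \right)} = \frac{K + 2 K^{2}}{-217 + K}$ ($M{\left(K \right)} = \frac{K + \sqrt{-1 + 5} K^{2}}{K - 217} = \frac{K + \sqrt{4} K^{2}}{-217 + K} = \frac{K + 2 K^{2}}{-217 + K}$)
$- M{\left(192 \right)} = - \frac{192 \left(1 + 2 \cdot 192\right)}{-217 + 192} = - \frac{192 \left(1 + 384\right)}{-25} = - \frac{192 \left(-1\right) 385}{25} = \left(-1\right) \left(- \frac{14784}{5}\right) = \frac{14784}{5}$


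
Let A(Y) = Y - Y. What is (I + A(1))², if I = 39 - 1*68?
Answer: 841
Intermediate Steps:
A(Y) = 0
I = -29 (I = 39 - 68 = -29)
(I + A(1))² = (-29 + 0)² = (-29)² = 841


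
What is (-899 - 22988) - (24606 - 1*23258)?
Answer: -25235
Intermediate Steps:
(-899 - 22988) - (24606 - 1*23258) = -23887 - (24606 - 23258) = -23887 - 1*1348 = -23887 - 1348 = -25235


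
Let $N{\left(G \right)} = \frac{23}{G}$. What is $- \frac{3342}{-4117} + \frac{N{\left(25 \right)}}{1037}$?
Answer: $\frac{86736041}{106733225} \approx 0.81264$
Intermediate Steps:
$- \frac{3342}{-4117} + \frac{N{\left(25 \right)}}{1037} = - \frac{3342}{-4117} + \frac{23 \cdot \frac{1}{25}}{1037} = \left(-3342\right) \left(- \frac{1}{4117}\right) + 23 \cdot \frac{1}{25} \cdot \frac{1}{1037} = \frac{3342}{4117} + \frac{23}{25} \cdot \frac{1}{1037} = \frac{3342}{4117} + \frac{23}{25925} = \frac{86736041}{106733225}$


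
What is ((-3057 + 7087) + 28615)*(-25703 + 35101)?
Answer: 306797710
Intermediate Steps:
((-3057 + 7087) + 28615)*(-25703 + 35101) = (4030 + 28615)*9398 = 32645*9398 = 306797710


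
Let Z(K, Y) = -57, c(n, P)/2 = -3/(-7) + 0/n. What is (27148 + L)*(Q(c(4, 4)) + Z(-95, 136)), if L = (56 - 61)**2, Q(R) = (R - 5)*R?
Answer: -80622291/49 ≈ -1.6454e+6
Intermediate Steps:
c(n, P) = 6/7 (c(n, P) = 2*(-3/(-7) + 0/n) = 2*(-3*(-1/7) + 0) = 2*(3/7 + 0) = 2*(3/7) = 6/7)
Q(R) = R*(-5 + R) (Q(R) = (-5 + R)*R = R*(-5 + R))
L = 25 (L = (-5)**2 = 25)
(27148 + L)*(Q(c(4, 4)) + Z(-95, 136)) = (27148 + 25)*(6*(-5 + 6/7)/7 - 57) = 27173*((6/7)*(-29/7) - 57) = 27173*(-174/49 - 57) = 27173*(-2967/49) = -80622291/49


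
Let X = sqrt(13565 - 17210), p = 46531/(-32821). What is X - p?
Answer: 46531/32821 + 27*I*sqrt(5) ≈ 1.4177 + 60.374*I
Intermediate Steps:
p = -46531/32821 (p = 46531*(-1/32821) = -46531/32821 ≈ -1.4177)
X = 27*I*sqrt(5) (X = sqrt(-3645) = 27*I*sqrt(5) ≈ 60.374*I)
X - p = 27*I*sqrt(5) - 1*(-46531/32821) = 27*I*sqrt(5) + 46531/32821 = 46531/32821 + 27*I*sqrt(5)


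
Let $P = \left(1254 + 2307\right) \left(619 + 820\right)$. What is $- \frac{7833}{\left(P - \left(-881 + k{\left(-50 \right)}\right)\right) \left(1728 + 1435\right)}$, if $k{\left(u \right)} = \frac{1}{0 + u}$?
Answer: $- \frac{391650}{810544057163} \approx -4.8319 \cdot 10^{-7}$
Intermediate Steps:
$k{\left(u \right)} = \frac{1}{u}$
$P = 5124279$ ($P = 3561 \cdot 1439 = 5124279$)
$- \frac{7833}{\left(P - \left(-881 + k{\left(-50 \right)}\right)\right) \left(1728 + 1435\right)} = - \frac{7833}{\left(5124279 + \left(881 - \frac{1}{-50}\right)\right) \left(1728 + 1435\right)} = - \frac{7833}{\left(5124279 + \left(881 - - \frac{1}{50}\right)\right) 3163} = - \frac{7833}{\left(5124279 + \left(881 + \frac{1}{50}\right)\right) 3163} = - \frac{7833}{\left(5124279 + \frac{44051}{50}\right) 3163} = - \frac{7833}{\frac{256258001}{50} \cdot 3163} = - \frac{7833}{\frac{810544057163}{50}} = \left(-7833\right) \frac{50}{810544057163} = - \frac{391650}{810544057163}$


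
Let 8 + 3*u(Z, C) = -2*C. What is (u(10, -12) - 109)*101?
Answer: -31411/3 ≈ -10470.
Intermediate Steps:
u(Z, C) = -8/3 - 2*C/3 (u(Z, C) = -8/3 + (-2*C)/3 = -8/3 - 2*C/3)
(u(10, -12) - 109)*101 = ((-8/3 - 2/3*(-12)) - 109)*101 = ((-8/3 + 8) - 109)*101 = (16/3 - 109)*101 = -311/3*101 = -31411/3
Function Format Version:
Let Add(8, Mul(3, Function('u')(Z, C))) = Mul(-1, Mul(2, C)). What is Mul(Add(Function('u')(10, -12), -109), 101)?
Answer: Rational(-31411, 3) ≈ -10470.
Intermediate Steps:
Function('u')(Z, C) = Add(Rational(-8, 3), Mul(Rational(-2, 3), C)) (Function('u')(Z, C) = Add(Rational(-8, 3), Mul(Rational(1, 3), Mul(-1, Mul(2, C)))) = Add(Rational(-8, 3), Mul(Rational(1, 3), Mul(-2, C))) = Add(Rational(-8, 3), Mul(Rational(-2, 3), C)))
Mul(Add(Function('u')(10, -12), -109), 101) = Mul(Add(Add(Rational(-8, 3), Mul(Rational(-2, 3), -12)), -109), 101) = Mul(Add(Add(Rational(-8, 3), 8), -109), 101) = Mul(Add(Rational(16, 3), -109), 101) = Mul(Rational(-311, 3), 101) = Rational(-31411, 3)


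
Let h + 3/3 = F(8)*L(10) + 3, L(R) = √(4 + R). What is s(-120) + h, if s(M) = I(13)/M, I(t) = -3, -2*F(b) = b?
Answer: 81/40 - 4*√14 ≈ -12.942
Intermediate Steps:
F(b) = -b/2
s(M) = -3/M
h = 2 - 4*√14 (h = -1 + ((-½*8)*√(4 + 10) + 3) = -1 + (-4*√14 + 3) = -1 + (3 - 4*√14) = 2 - 4*√14 ≈ -12.967)
s(-120) + h = -3/(-120) + (2 - 4*√14) = -3*(-1/120) + (2 - 4*√14) = 1/40 + (2 - 4*√14) = 81/40 - 4*√14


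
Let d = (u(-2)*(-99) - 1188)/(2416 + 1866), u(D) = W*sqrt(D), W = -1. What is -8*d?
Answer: 4752/2141 - 396*I*sqrt(2)/2141 ≈ 2.2195 - 0.26157*I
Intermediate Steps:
u(D) = -sqrt(D)
d = -594/2141 + 99*I*sqrt(2)/4282 (d = (-sqrt(-2)*(-99) - 1188)/(2416 + 1866) = (-I*sqrt(2)*(-99) - 1188)/4282 = (-I*sqrt(2)*(-99) - 1188)*(1/4282) = (99*I*sqrt(2) - 1188)*(1/4282) = (-1188 + 99*I*sqrt(2))*(1/4282) = -594/2141 + 99*I*sqrt(2)/4282 ≈ -0.27744 + 0.032697*I)
-8*d = -8*(-594/2141 + 99*I*sqrt(2)/4282) = 4752/2141 - 396*I*sqrt(2)/2141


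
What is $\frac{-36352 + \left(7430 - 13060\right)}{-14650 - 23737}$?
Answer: $\frac{41982}{38387} \approx 1.0937$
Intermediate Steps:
$\frac{-36352 + \left(7430 - 13060\right)}{-14650 - 23737} = \frac{-36352 + \left(7430 - 13060\right)}{-38387} = \left(-36352 - 5630\right) \left(- \frac{1}{38387}\right) = \left(-41982\right) \left(- \frac{1}{38387}\right) = \frac{41982}{38387}$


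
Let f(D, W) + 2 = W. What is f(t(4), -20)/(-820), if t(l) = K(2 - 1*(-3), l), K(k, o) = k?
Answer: 11/410 ≈ 0.026829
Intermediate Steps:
t(l) = 5 (t(l) = 2 - 1*(-3) = 2 + 3 = 5)
f(D, W) = -2 + W
f(t(4), -20)/(-820) = (-2 - 20)/(-820) = -22*(-1/820) = 11/410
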